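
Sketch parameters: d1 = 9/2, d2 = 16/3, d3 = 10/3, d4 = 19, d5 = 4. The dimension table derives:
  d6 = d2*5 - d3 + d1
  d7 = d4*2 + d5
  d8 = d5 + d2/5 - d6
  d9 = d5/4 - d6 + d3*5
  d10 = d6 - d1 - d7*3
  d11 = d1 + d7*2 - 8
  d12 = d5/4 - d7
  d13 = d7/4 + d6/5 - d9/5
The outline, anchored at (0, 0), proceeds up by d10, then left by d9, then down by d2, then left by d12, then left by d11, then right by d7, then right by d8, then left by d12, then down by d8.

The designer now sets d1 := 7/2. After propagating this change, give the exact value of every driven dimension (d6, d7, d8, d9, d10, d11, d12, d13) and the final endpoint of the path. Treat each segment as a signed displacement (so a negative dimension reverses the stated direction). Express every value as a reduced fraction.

Apply edit: d1 := 7/2
  d6 = d2*5 - d3 + d1 = 161/6
  d7 = d4*2 + d5 = 42
  d8 = d5 + d2/5 - d6 = -653/30
  d9 = d5/4 - d6 + d3*5 = -55/6
  d10 = d6 - d1 - d7*3 = -308/3
  d11 = d1 + d7*2 - 8 = 159/2
  d12 = d5/4 - d7 = -41
  d13 = d7/4 + d6/5 - d9/5 = 177/10
Walk from origin (0, 0):
  seg 1: up by d10 = -308/3 → (0, -308/3)
  seg 2: left by d9 = -55/6 → (55/6, -308/3)
  seg 3: down by d2 = 16/3 → (55/6, -108)
  seg 4: left by d12 = -41 → (301/6, -108)
  seg 5: left by d11 = 159/2 → (-88/3, -108)
  seg 6: right by d7 = 42 → (38/3, -108)
  seg 7: right by d8 = -653/30 → (-91/10, -108)
  seg 8: left by d12 = -41 → (319/10, -108)
  seg 9: down by d8 = -653/30 → (319/10, -2587/30)

d6 = 161/6
d7 = 42
d8 = -653/30
d9 = -55/6
d10 = -308/3
d11 = 159/2
d12 = -41
d13 = 177/10
endpoint = (319/10, -2587/30)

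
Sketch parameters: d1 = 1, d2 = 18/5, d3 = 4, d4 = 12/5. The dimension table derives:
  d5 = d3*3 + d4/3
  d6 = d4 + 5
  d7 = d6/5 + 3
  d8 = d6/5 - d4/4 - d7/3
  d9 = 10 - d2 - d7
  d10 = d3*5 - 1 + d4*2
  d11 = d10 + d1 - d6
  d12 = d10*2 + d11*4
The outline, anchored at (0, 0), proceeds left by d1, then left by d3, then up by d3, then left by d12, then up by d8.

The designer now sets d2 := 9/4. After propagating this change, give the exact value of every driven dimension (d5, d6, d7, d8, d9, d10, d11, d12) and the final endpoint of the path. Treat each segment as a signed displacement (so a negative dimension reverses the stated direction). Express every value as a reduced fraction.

Apply edit: d2 := 9/4
  d5 = d3*3 + d4/3 = 64/5
  d6 = d4 + 5 = 37/5
  d7 = d6/5 + 3 = 112/25
  d8 = d6/5 - d4/4 - d7/3 = -46/75
  d9 = 10 - d2 - d7 = 327/100
  d10 = d3*5 - 1 + d4*2 = 119/5
  d11 = d10 + d1 - d6 = 87/5
  d12 = d10*2 + d11*4 = 586/5
Walk from origin (0, 0):
  seg 1: left by d1 = 1 → (-1, 0)
  seg 2: left by d3 = 4 → (-5, 0)
  seg 3: up by d3 = 4 → (-5, 4)
  seg 4: left by d12 = 586/5 → (-611/5, 4)
  seg 5: up by d8 = -46/75 → (-611/5, 254/75)

d5 = 64/5
d6 = 37/5
d7 = 112/25
d8 = -46/75
d9 = 327/100
d10 = 119/5
d11 = 87/5
d12 = 586/5
endpoint = (-611/5, 254/75)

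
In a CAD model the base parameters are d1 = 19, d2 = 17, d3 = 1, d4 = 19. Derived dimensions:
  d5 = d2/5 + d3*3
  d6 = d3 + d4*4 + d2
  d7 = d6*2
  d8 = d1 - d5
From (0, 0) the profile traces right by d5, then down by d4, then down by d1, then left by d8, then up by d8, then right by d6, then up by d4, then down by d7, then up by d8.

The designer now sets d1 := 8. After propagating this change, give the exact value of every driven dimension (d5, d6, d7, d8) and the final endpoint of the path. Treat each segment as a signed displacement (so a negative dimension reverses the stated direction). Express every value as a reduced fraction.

Apply edit: d1 := 8
  d5 = d2/5 + d3*3 = 32/5
  d6 = d3 + d4*4 + d2 = 94
  d7 = d6*2 = 188
  d8 = d1 - d5 = 8/5
Walk from origin (0, 0):
  seg 1: right by d5 = 32/5 → (32/5, 0)
  seg 2: down by d4 = 19 → (32/5, -19)
  seg 3: down by d1 = 8 → (32/5, -27)
  seg 4: left by d8 = 8/5 → (24/5, -27)
  seg 5: up by d8 = 8/5 → (24/5, -127/5)
  seg 6: right by d6 = 94 → (494/5, -127/5)
  seg 7: up by d4 = 19 → (494/5, -32/5)
  seg 8: down by d7 = 188 → (494/5, -972/5)
  seg 9: up by d8 = 8/5 → (494/5, -964/5)

d5 = 32/5
d6 = 94
d7 = 188
d8 = 8/5
endpoint = (494/5, -964/5)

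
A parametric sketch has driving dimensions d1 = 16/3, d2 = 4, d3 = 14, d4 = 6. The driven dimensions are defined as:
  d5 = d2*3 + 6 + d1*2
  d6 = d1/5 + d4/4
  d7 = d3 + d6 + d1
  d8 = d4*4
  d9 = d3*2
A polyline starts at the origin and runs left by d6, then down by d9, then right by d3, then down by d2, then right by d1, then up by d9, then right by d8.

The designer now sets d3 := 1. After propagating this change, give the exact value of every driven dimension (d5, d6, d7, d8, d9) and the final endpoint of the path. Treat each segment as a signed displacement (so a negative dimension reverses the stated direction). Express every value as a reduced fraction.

d5 = 86/3
d6 = 77/30
d7 = 89/10
d8 = 24
d9 = 2
endpoint = (833/30, -4)

Apply edit: d3 := 1
  d5 = d2*3 + 6 + d1*2 = 86/3
  d6 = d1/5 + d4/4 = 77/30
  d7 = d3 + d6 + d1 = 89/10
  d8 = d4*4 = 24
  d9 = d3*2 = 2
Walk from origin (0, 0):
  seg 1: left by d6 = 77/30 → (-77/30, 0)
  seg 2: down by d9 = 2 → (-77/30, -2)
  seg 3: right by d3 = 1 → (-47/30, -2)
  seg 4: down by d2 = 4 → (-47/30, -6)
  seg 5: right by d1 = 16/3 → (113/30, -6)
  seg 6: up by d9 = 2 → (113/30, -4)
  seg 7: right by d8 = 24 → (833/30, -4)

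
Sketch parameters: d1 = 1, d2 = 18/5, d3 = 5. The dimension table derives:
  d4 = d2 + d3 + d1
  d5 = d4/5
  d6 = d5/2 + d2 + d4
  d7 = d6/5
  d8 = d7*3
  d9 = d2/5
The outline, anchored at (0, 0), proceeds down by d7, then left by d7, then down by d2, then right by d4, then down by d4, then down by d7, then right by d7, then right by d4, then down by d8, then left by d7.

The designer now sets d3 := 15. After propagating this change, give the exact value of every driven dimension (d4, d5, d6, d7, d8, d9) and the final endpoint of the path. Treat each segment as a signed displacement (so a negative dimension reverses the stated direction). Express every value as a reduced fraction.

d4 = 98/5
d5 = 98/25
d6 = 629/25
d7 = 629/125
d8 = 1887/125
d9 = 18/25
endpoint = (4271/125, -1209/25)

Apply edit: d3 := 15
  d4 = d2 + d3 + d1 = 98/5
  d5 = d4/5 = 98/25
  d6 = d5/2 + d2 + d4 = 629/25
  d7 = d6/5 = 629/125
  d8 = d7*3 = 1887/125
  d9 = d2/5 = 18/25
Walk from origin (0, 0):
  seg 1: down by d7 = 629/125 → (0, -629/125)
  seg 2: left by d7 = 629/125 → (-629/125, -629/125)
  seg 3: down by d2 = 18/5 → (-629/125, -1079/125)
  seg 4: right by d4 = 98/5 → (1821/125, -1079/125)
  seg 5: down by d4 = 98/5 → (1821/125, -3529/125)
  seg 6: down by d7 = 629/125 → (1821/125, -4158/125)
  seg 7: right by d7 = 629/125 → (98/5, -4158/125)
  seg 8: right by d4 = 98/5 → (196/5, -4158/125)
  seg 9: down by d8 = 1887/125 → (196/5, -1209/25)
  seg 10: left by d7 = 629/125 → (4271/125, -1209/25)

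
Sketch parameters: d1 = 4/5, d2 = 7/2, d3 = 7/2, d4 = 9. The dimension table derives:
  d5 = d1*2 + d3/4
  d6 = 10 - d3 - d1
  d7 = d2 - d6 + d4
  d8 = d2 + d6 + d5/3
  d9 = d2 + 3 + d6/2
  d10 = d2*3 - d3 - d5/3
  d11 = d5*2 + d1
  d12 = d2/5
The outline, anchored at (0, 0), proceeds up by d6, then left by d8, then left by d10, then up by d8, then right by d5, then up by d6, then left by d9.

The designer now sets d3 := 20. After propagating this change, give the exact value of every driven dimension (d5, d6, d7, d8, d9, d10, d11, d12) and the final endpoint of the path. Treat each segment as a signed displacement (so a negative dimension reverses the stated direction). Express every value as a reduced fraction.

d5 = 33/5
d6 = -54/5
d7 = 233/10
d8 = -51/10
d9 = 11/10
d10 = -117/10
d11 = 14
d12 = 7/10
endpoint = (223/10, -267/10)

Apply edit: d3 := 20
  d5 = d1*2 + d3/4 = 33/5
  d6 = 10 - d3 - d1 = -54/5
  d7 = d2 - d6 + d4 = 233/10
  d8 = d2 + d6 + d5/3 = -51/10
  d9 = d2 + 3 + d6/2 = 11/10
  d10 = d2*3 - d3 - d5/3 = -117/10
  d11 = d5*2 + d1 = 14
  d12 = d2/5 = 7/10
Walk from origin (0, 0):
  seg 1: up by d6 = -54/5 → (0, -54/5)
  seg 2: left by d8 = -51/10 → (51/10, -54/5)
  seg 3: left by d10 = -117/10 → (84/5, -54/5)
  seg 4: up by d8 = -51/10 → (84/5, -159/10)
  seg 5: right by d5 = 33/5 → (117/5, -159/10)
  seg 6: up by d6 = -54/5 → (117/5, -267/10)
  seg 7: left by d9 = 11/10 → (223/10, -267/10)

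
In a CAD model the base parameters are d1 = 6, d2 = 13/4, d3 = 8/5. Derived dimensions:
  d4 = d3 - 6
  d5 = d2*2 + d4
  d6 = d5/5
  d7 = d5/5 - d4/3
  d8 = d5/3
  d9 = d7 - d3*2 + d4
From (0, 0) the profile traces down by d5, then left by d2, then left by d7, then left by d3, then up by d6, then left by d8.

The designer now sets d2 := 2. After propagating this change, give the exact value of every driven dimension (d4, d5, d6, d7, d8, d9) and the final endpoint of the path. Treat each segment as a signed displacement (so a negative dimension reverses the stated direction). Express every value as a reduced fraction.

Apply edit: d2 := 2
  d4 = d3 - 6 = -22/5
  d5 = d2*2 + d4 = -2/5
  d6 = d5/5 = -2/25
  d7 = d5/5 - d4/3 = 104/75
  d8 = d5/3 = -2/15
  d9 = d7 - d3*2 + d4 = -466/75
Walk from origin (0, 0):
  seg 1: down by d5 = -2/5 → (0, 2/5)
  seg 2: left by d2 = 2 → (-2, 2/5)
  seg 3: left by d7 = 104/75 → (-254/75, 2/5)
  seg 4: left by d3 = 8/5 → (-374/75, 2/5)
  seg 5: up by d6 = -2/25 → (-374/75, 8/25)
  seg 6: left by d8 = -2/15 → (-364/75, 8/25)

d4 = -22/5
d5 = -2/5
d6 = -2/25
d7 = 104/75
d8 = -2/15
d9 = -466/75
endpoint = (-364/75, 8/25)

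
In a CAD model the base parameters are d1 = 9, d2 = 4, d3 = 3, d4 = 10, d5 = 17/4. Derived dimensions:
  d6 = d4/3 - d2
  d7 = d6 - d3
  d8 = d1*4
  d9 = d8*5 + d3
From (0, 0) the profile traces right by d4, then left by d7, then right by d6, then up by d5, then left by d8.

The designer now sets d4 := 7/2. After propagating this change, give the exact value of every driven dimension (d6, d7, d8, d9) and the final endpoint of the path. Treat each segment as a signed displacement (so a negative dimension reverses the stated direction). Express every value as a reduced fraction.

Apply edit: d4 := 7/2
  d6 = d4/3 - d2 = -17/6
  d7 = d6 - d3 = -35/6
  d8 = d1*4 = 36
  d9 = d8*5 + d3 = 183
Walk from origin (0, 0):
  seg 1: right by d4 = 7/2 → (7/2, 0)
  seg 2: left by d7 = -35/6 → (28/3, 0)
  seg 3: right by d6 = -17/6 → (13/2, 0)
  seg 4: up by d5 = 17/4 → (13/2, 17/4)
  seg 5: left by d8 = 36 → (-59/2, 17/4)

d6 = -17/6
d7 = -35/6
d8 = 36
d9 = 183
endpoint = (-59/2, 17/4)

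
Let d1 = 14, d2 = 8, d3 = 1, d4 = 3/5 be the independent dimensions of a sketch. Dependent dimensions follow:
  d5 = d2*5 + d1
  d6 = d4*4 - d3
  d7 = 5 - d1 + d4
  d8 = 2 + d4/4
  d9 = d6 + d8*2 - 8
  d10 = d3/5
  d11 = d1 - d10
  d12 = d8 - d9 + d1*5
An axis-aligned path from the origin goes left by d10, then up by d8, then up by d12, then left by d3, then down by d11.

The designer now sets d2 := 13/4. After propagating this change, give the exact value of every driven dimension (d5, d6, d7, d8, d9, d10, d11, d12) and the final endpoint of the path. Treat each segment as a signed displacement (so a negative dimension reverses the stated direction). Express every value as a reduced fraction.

d5 = 121/4
d6 = 7/5
d7 = -42/5
d8 = 43/20
d9 = -23/10
d10 = 1/5
d11 = 69/5
d12 = 1489/20
endpoint = (-6/5, 314/5)

Apply edit: d2 := 13/4
  d5 = d2*5 + d1 = 121/4
  d6 = d4*4 - d3 = 7/5
  d7 = 5 - d1 + d4 = -42/5
  d8 = 2 + d4/4 = 43/20
  d9 = d6 + d8*2 - 8 = -23/10
  d10 = d3/5 = 1/5
  d11 = d1 - d10 = 69/5
  d12 = d8 - d9 + d1*5 = 1489/20
Walk from origin (0, 0):
  seg 1: left by d10 = 1/5 → (-1/5, 0)
  seg 2: up by d8 = 43/20 → (-1/5, 43/20)
  seg 3: up by d12 = 1489/20 → (-1/5, 383/5)
  seg 4: left by d3 = 1 → (-6/5, 383/5)
  seg 5: down by d11 = 69/5 → (-6/5, 314/5)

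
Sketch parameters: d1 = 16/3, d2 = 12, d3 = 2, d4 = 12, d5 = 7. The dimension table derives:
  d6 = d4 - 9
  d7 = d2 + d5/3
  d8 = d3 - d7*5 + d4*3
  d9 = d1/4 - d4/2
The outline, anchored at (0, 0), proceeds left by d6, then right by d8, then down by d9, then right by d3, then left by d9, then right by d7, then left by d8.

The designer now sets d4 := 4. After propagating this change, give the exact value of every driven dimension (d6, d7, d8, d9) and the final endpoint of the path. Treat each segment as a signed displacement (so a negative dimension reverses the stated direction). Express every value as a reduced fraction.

Apply edit: d4 := 4
  d6 = d4 - 9 = -5
  d7 = d2 + d5/3 = 43/3
  d8 = d3 - d7*5 + d4*3 = -173/3
  d9 = d1/4 - d4/2 = -2/3
Walk from origin (0, 0):
  seg 1: left by d6 = -5 → (5, 0)
  seg 2: right by d8 = -173/3 → (-158/3, 0)
  seg 3: down by d9 = -2/3 → (-158/3, 2/3)
  seg 4: right by d3 = 2 → (-152/3, 2/3)
  seg 5: left by d9 = -2/3 → (-50, 2/3)
  seg 6: right by d7 = 43/3 → (-107/3, 2/3)
  seg 7: left by d8 = -173/3 → (22, 2/3)

d6 = -5
d7 = 43/3
d8 = -173/3
d9 = -2/3
endpoint = (22, 2/3)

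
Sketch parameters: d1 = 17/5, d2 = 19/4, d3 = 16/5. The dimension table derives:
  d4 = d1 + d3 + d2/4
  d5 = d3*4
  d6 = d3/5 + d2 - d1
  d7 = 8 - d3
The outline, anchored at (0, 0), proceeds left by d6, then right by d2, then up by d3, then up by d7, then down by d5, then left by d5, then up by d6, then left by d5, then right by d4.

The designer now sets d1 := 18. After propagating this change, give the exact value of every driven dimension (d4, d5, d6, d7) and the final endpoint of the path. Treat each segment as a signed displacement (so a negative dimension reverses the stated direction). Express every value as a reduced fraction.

d4 = 1791/80
d5 = 64/5
d6 = -1261/100
d7 = 24/5
endpoint = (5659/400, -1741/100)

Apply edit: d1 := 18
  d4 = d1 + d3 + d2/4 = 1791/80
  d5 = d3*4 = 64/5
  d6 = d3/5 + d2 - d1 = -1261/100
  d7 = 8 - d3 = 24/5
Walk from origin (0, 0):
  seg 1: left by d6 = -1261/100 → (1261/100, 0)
  seg 2: right by d2 = 19/4 → (434/25, 0)
  seg 3: up by d3 = 16/5 → (434/25, 16/5)
  seg 4: up by d7 = 24/5 → (434/25, 8)
  seg 5: down by d5 = 64/5 → (434/25, -24/5)
  seg 6: left by d5 = 64/5 → (114/25, -24/5)
  seg 7: up by d6 = -1261/100 → (114/25, -1741/100)
  seg 8: left by d5 = 64/5 → (-206/25, -1741/100)
  seg 9: right by d4 = 1791/80 → (5659/400, -1741/100)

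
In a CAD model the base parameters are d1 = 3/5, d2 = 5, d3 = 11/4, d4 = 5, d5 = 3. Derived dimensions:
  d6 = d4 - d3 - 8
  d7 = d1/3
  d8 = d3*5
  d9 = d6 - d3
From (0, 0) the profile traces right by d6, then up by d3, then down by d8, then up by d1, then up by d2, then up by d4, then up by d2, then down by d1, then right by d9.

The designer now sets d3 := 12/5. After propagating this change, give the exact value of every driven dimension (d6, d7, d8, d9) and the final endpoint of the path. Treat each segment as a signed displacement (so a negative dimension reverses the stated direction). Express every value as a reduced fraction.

d6 = -27/5
d7 = 1/5
d8 = 12
d9 = -39/5
endpoint = (-66/5, 27/5)

Apply edit: d3 := 12/5
  d6 = d4 - d3 - 8 = -27/5
  d7 = d1/3 = 1/5
  d8 = d3*5 = 12
  d9 = d6 - d3 = -39/5
Walk from origin (0, 0):
  seg 1: right by d6 = -27/5 → (-27/5, 0)
  seg 2: up by d3 = 12/5 → (-27/5, 12/5)
  seg 3: down by d8 = 12 → (-27/5, -48/5)
  seg 4: up by d1 = 3/5 → (-27/5, -9)
  seg 5: up by d2 = 5 → (-27/5, -4)
  seg 6: up by d4 = 5 → (-27/5, 1)
  seg 7: up by d2 = 5 → (-27/5, 6)
  seg 8: down by d1 = 3/5 → (-27/5, 27/5)
  seg 9: right by d9 = -39/5 → (-66/5, 27/5)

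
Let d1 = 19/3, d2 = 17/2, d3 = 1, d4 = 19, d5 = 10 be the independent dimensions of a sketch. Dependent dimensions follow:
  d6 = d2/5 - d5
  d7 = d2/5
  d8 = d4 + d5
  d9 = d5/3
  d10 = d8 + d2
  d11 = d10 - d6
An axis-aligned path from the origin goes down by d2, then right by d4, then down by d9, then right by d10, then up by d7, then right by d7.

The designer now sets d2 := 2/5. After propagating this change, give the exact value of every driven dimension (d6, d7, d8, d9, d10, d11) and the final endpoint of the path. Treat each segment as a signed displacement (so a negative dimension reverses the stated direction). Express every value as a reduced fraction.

Apply edit: d2 := 2/5
  d6 = d2/5 - d5 = -248/25
  d7 = d2/5 = 2/25
  d8 = d4 + d5 = 29
  d9 = d5/3 = 10/3
  d10 = d8 + d2 = 147/5
  d11 = d10 - d6 = 983/25
Walk from origin (0, 0):
  seg 1: down by d2 = 2/5 → (0, -2/5)
  seg 2: right by d4 = 19 → (19, -2/5)
  seg 3: down by d9 = 10/3 → (19, -56/15)
  seg 4: right by d10 = 147/5 → (242/5, -56/15)
  seg 5: up by d7 = 2/25 → (242/5, -274/75)
  seg 6: right by d7 = 2/25 → (1212/25, -274/75)

d6 = -248/25
d7 = 2/25
d8 = 29
d9 = 10/3
d10 = 147/5
d11 = 983/25
endpoint = (1212/25, -274/75)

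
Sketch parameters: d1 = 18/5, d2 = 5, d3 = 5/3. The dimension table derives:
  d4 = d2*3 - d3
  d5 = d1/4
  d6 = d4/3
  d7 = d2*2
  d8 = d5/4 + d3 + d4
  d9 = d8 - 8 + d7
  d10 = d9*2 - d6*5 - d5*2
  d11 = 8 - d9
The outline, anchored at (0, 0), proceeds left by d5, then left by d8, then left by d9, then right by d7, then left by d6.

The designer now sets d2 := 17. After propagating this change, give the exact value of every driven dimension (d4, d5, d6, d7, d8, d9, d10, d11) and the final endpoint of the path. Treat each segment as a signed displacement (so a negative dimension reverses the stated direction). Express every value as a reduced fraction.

Apply edit: d2 := 17
  d4 = d2*3 - d3 = 148/3
  d5 = d1/4 = 9/10
  d6 = d4/3 = 148/9
  d7 = d2*2 = 34
  d8 = d5/4 + d3 + d4 = 2049/40
  d9 = d8 - 8 + d7 = 3089/40
  d10 = d9*2 - d6*5 - d5*2 = 12677/180
  d11 = 8 - d9 = -2769/40
Walk from origin (0, 0):
  seg 1: left by d5 = 9/10 → (-9/10, 0)
  seg 2: left by d8 = 2049/40 → (-417/8, 0)
  seg 3: left by d9 = 3089/40 → (-2587/20, 0)
  seg 4: right by d7 = 34 → (-1907/20, 0)
  seg 5: left by d6 = 148/9 → (-20123/180, 0)

d4 = 148/3
d5 = 9/10
d6 = 148/9
d7 = 34
d8 = 2049/40
d9 = 3089/40
d10 = 12677/180
d11 = -2769/40
endpoint = (-20123/180, 0)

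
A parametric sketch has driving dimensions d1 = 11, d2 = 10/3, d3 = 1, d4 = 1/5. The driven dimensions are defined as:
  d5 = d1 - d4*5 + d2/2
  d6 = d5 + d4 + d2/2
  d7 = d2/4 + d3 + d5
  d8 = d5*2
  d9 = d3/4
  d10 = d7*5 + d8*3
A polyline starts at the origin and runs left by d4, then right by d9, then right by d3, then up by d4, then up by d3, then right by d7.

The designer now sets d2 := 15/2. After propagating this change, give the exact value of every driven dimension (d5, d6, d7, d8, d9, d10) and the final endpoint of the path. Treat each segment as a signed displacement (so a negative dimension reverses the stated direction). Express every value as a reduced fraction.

Apply edit: d2 := 15/2
  d5 = d1 - d4*5 + d2/2 = 55/4
  d6 = d5 + d4 + d2/2 = 177/10
  d7 = d2/4 + d3 + d5 = 133/8
  d8 = d5*2 = 55/2
  d9 = d3/4 = 1/4
  d10 = d7*5 + d8*3 = 1325/8
Walk from origin (0, 0):
  seg 1: left by d4 = 1/5 → (-1/5, 0)
  seg 2: right by d9 = 1/4 → (1/20, 0)
  seg 3: right by d3 = 1 → (21/20, 0)
  seg 4: up by d4 = 1/5 → (21/20, 1/5)
  seg 5: up by d3 = 1 → (21/20, 6/5)
  seg 6: right by d7 = 133/8 → (707/40, 6/5)

d5 = 55/4
d6 = 177/10
d7 = 133/8
d8 = 55/2
d9 = 1/4
d10 = 1325/8
endpoint = (707/40, 6/5)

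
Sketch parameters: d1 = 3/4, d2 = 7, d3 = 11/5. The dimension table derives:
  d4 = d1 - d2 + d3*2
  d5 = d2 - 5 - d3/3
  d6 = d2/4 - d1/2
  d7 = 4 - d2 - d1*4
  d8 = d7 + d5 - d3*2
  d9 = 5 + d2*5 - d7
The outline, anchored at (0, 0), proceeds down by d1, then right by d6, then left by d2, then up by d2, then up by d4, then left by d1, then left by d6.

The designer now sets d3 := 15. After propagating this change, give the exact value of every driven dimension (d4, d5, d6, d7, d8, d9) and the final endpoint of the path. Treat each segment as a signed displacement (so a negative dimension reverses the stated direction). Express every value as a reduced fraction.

Apply edit: d3 := 15
  d4 = d1 - d2 + d3*2 = 95/4
  d5 = d2 - 5 - d3/3 = -3
  d6 = d2/4 - d1/2 = 11/8
  d7 = 4 - d2 - d1*4 = -6
  d8 = d7 + d5 - d3*2 = -39
  d9 = 5 + d2*5 - d7 = 46
Walk from origin (0, 0):
  seg 1: down by d1 = 3/4 → (0, -3/4)
  seg 2: right by d6 = 11/8 → (11/8, -3/4)
  seg 3: left by d2 = 7 → (-45/8, -3/4)
  seg 4: up by d2 = 7 → (-45/8, 25/4)
  seg 5: up by d4 = 95/4 → (-45/8, 30)
  seg 6: left by d1 = 3/4 → (-51/8, 30)
  seg 7: left by d6 = 11/8 → (-31/4, 30)

d4 = 95/4
d5 = -3
d6 = 11/8
d7 = -6
d8 = -39
d9 = 46
endpoint = (-31/4, 30)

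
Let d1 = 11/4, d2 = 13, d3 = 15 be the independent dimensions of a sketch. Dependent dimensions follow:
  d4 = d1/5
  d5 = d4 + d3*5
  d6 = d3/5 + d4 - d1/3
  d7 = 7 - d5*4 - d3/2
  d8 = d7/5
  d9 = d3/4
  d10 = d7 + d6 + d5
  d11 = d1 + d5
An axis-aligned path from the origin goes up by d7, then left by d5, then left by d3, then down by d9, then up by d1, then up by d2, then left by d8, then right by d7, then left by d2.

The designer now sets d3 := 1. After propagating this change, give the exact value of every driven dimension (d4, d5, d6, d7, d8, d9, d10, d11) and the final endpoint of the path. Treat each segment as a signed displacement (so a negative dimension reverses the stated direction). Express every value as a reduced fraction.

d4 = 11/20
d5 = 111/20
d6 = -1/6
d7 = -157/10
d8 = -157/50
d9 = 1/4
d10 = -619/60
d11 = 83/10
endpoint = (-3211/100, -1/5)

Apply edit: d3 := 1
  d4 = d1/5 = 11/20
  d5 = d4 + d3*5 = 111/20
  d6 = d3/5 + d4 - d1/3 = -1/6
  d7 = 7 - d5*4 - d3/2 = -157/10
  d8 = d7/5 = -157/50
  d9 = d3/4 = 1/4
  d10 = d7 + d6 + d5 = -619/60
  d11 = d1 + d5 = 83/10
Walk from origin (0, 0):
  seg 1: up by d7 = -157/10 → (0, -157/10)
  seg 2: left by d5 = 111/20 → (-111/20, -157/10)
  seg 3: left by d3 = 1 → (-131/20, -157/10)
  seg 4: down by d9 = 1/4 → (-131/20, -319/20)
  seg 5: up by d1 = 11/4 → (-131/20, -66/5)
  seg 6: up by d2 = 13 → (-131/20, -1/5)
  seg 7: left by d8 = -157/50 → (-341/100, -1/5)
  seg 8: right by d7 = -157/10 → (-1911/100, -1/5)
  seg 9: left by d2 = 13 → (-3211/100, -1/5)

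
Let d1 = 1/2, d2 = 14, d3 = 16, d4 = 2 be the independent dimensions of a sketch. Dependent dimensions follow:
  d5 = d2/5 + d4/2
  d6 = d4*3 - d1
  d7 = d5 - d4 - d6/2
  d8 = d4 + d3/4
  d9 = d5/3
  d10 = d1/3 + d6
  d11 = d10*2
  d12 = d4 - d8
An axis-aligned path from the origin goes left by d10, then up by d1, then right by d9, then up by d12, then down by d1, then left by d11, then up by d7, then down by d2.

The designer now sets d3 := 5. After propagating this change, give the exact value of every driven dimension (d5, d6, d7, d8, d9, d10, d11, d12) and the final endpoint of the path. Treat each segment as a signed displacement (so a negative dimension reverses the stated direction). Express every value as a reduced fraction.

Apply edit: d3 := 5
  d5 = d2/5 + d4/2 = 19/5
  d6 = d4*3 - d1 = 11/2
  d7 = d5 - d4 - d6/2 = -19/20
  d8 = d4 + d3/4 = 13/4
  d9 = d5/3 = 19/15
  d10 = d1/3 + d6 = 17/3
  d11 = d10*2 = 34/3
  d12 = d4 - d8 = -5/4
Walk from origin (0, 0):
  seg 1: left by d10 = 17/3 → (-17/3, 0)
  seg 2: up by d1 = 1/2 → (-17/3, 1/2)
  seg 3: right by d9 = 19/15 → (-22/5, 1/2)
  seg 4: up by d12 = -5/4 → (-22/5, -3/4)
  seg 5: down by d1 = 1/2 → (-22/5, -5/4)
  seg 6: left by d11 = 34/3 → (-236/15, -5/4)
  seg 7: up by d7 = -19/20 → (-236/15, -11/5)
  seg 8: down by d2 = 14 → (-236/15, -81/5)

d5 = 19/5
d6 = 11/2
d7 = -19/20
d8 = 13/4
d9 = 19/15
d10 = 17/3
d11 = 34/3
d12 = -5/4
endpoint = (-236/15, -81/5)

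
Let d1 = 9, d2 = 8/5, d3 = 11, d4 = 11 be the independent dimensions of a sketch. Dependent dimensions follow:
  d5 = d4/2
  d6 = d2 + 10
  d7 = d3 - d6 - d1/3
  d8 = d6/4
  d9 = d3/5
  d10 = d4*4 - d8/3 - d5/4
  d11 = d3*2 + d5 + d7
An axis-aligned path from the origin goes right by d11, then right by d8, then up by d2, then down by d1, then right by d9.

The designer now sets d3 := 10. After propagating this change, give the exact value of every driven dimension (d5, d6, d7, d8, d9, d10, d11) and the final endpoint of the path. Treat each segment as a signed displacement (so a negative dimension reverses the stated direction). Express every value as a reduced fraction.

Apply edit: d3 := 10
  d5 = d4/2 = 11/2
  d6 = d2 + 10 = 58/5
  d7 = d3 - d6 - d1/3 = -23/5
  d8 = d6/4 = 29/10
  d9 = d3/5 = 2
  d10 = d4*4 - d8/3 - d5/4 = 4999/120
  d11 = d3*2 + d5 + d7 = 209/10
Walk from origin (0, 0):
  seg 1: right by d11 = 209/10 → (209/10, 0)
  seg 2: right by d8 = 29/10 → (119/5, 0)
  seg 3: up by d2 = 8/5 → (119/5, 8/5)
  seg 4: down by d1 = 9 → (119/5, -37/5)
  seg 5: right by d9 = 2 → (129/5, -37/5)

d5 = 11/2
d6 = 58/5
d7 = -23/5
d8 = 29/10
d9 = 2
d10 = 4999/120
d11 = 209/10
endpoint = (129/5, -37/5)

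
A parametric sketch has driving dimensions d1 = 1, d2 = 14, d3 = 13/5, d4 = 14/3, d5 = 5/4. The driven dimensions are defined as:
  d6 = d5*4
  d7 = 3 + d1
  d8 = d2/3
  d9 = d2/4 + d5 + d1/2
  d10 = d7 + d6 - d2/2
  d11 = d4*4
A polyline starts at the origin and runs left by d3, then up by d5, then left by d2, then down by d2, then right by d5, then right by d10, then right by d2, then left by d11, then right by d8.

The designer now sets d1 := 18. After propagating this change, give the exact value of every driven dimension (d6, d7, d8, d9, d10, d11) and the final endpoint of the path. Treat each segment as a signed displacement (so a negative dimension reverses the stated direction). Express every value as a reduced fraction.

Apply edit: d1 := 18
  d6 = d5*4 = 5
  d7 = 3 + d1 = 21
  d8 = d2/3 = 14/3
  d9 = d2/4 + d5 + d1/2 = 55/4
  d10 = d7 + d6 - d2/2 = 19
  d11 = d4*4 = 56/3
Walk from origin (0, 0):
  seg 1: left by d3 = 13/5 → (-13/5, 0)
  seg 2: up by d5 = 5/4 → (-13/5, 5/4)
  seg 3: left by d2 = 14 → (-83/5, 5/4)
  seg 4: down by d2 = 14 → (-83/5, -51/4)
  seg 5: right by d5 = 5/4 → (-307/20, -51/4)
  seg 6: right by d10 = 19 → (73/20, -51/4)
  seg 7: right by d2 = 14 → (353/20, -51/4)
  seg 8: left by d11 = 56/3 → (-61/60, -51/4)
  seg 9: right by d8 = 14/3 → (73/20, -51/4)

d6 = 5
d7 = 21
d8 = 14/3
d9 = 55/4
d10 = 19
d11 = 56/3
endpoint = (73/20, -51/4)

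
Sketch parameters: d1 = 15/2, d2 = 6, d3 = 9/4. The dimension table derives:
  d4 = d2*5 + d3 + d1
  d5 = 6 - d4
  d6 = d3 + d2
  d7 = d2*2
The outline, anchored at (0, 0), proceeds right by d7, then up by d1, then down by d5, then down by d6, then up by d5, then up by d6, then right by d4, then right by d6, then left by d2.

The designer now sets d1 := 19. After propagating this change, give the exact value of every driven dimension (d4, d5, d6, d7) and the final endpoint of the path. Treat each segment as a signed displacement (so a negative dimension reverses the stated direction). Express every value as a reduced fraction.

d4 = 205/4
d5 = -181/4
d6 = 33/4
d7 = 12
endpoint = (131/2, 19)

Apply edit: d1 := 19
  d4 = d2*5 + d3 + d1 = 205/4
  d5 = 6 - d4 = -181/4
  d6 = d3 + d2 = 33/4
  d7 = d2*2 = 12
Walk from origin (0, 0):
  seg 1: right by d7 = 12 → (12, 0)
  seg 2: up by d1 = 19 → (12, 19)
  seg 3: down by d5 = -181/4 → (12, 257/4)
  seg 4: down by d6 = 33/4 → (12, 56)
  seg 5: up by d5 = -181/4 → (12, 43/4)
  seg 6: up by d6 = 33/4 → (12, 19)
  seg 7: right by d4 = 205/4 → (253/4, 19)
  seg 8: right by d6 = 33/4 → (143/2, 19)
  seg 9: left by d2 = 6 → (131/2, 19)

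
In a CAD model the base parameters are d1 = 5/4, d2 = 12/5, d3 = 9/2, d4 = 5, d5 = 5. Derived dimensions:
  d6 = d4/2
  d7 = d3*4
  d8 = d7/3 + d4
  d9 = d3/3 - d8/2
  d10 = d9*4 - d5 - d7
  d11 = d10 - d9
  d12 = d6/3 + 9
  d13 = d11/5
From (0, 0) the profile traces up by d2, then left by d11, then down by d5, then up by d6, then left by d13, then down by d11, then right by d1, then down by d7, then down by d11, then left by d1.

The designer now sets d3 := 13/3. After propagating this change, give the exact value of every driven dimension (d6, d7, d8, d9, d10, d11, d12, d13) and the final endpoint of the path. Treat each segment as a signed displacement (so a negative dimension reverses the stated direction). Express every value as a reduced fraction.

Apply edit: d3 := 13/3
  d6 = d4/2 = 5/2
  d7 = d3*4 = 52/3
  d8 = d7/3 + d4 = 97/9
  d9 = d3/3 - d8/2 = -71/18
  d10 = d9*4 - d5 - d7 = -343/9
  d11 = d10 - d9 = -205/6
  d12 = d6/3 + 9 = 59/6
  d13 = d11/5 = -41/6
Walk from origin (0, 0):
  seg 1: up by d2 = 12/5 → (0, 12/5)
  seg 2: left by d11 = -205/6 → (205/6, 12/5)
  seg 3: down by d5 = 5 → (205/6, -13/5)
  seg 4: up by d6 = 5/2 → (205/6, -1/10)
  seg 5: left by d13 = -41/6 → (41, -1/10)
  seg 6: down by d11 = -205/6 → (41, 511/15)
  seg 7: right by d1 = 5/4 → (169/4, 511/15)
  seg 8: down by d7 = 52/3 → (169/4, 251/15)
  seg 9: down by d11 = -205/6 → (169/4, 509/10)
  seg 10: left by d1 = 5/4 → (41, 509/10)

d6 = 5/2
d7 = 52/3
d8 = 97/9
d9 = -71/18
d10 = -343/9
d11 = -205/6
d12 = 59/6
d13 = -41/6
endpoint = (41, 509/10)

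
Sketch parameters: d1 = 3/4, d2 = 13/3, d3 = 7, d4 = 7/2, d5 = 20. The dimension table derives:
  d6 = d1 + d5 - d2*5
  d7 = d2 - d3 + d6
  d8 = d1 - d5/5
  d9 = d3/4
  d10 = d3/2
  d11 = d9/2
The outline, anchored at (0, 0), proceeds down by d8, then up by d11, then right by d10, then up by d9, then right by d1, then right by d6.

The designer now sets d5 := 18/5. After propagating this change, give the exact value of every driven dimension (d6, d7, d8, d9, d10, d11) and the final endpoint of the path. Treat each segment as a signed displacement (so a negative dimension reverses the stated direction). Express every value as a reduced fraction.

Apply edit: d5 := 18/5
  d6 = d1 + d5 - d2*5 = -1039/60
  d7 = d2 - d3 + d6 = -1199/60
  d8 = d1 - d5/5 = 3/100
  d9 = d3/4 = 7/4
  d10 = d3/2 = 7/2
  d11 = d9/2 = 7/8
Walk from origin (0, 0):
  seg 1: down by d8 = 3/100 → (0, -3/100)
  seg 2: up by d11 = 7/8 → (0, 169/200)
  seg 3: right by d10 = 7/2 → (7/2, 169/200)
  seg 4: up by d9 = 7/4 → (7/2, 519/200)
  seg 5: right by d1 = 3/4 → (17/4, 519/200)
  seg 6: right by d6 = -1039/60 → (-196/15, 519/200)

d6 = -1039/60
d7 = -1199/60
d8 = 3/100
d9 = 7/4
d10 = 7/2
d11 = 7/8
endpoint = (-196/15, 519/200)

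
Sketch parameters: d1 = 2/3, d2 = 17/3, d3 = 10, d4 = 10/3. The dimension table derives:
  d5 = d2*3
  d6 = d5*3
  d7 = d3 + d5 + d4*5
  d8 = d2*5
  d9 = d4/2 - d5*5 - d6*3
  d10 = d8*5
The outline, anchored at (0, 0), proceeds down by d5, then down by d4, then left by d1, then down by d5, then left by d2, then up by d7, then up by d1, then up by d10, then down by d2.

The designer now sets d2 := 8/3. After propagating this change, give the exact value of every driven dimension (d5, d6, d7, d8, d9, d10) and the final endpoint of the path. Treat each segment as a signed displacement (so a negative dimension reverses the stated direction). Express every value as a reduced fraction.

d5 = 8
d6 = 24
d7 = 104/3
d8 = 40/3
d9 = -331/3
d10 = 200/3
endpoint = (-10/3, 80)

Apply edit: d2 := 8/3
  d5 = d2*3 = 8
  d6 = d5*3 = 24
  d7 = d3 + d5 + d4*5 = 104/3
  d8 = d2*5 = 40/3
  d9 = d4/2 - d5*5 - d6*3 = -331/3
  d10 = d8*5 = 200/3
Walk from origin (0, 0):
  seg 1: down by d5 = 8 → (0, -8)
  seg 2: down by d4 = 10/3 → (0, -34/3)
  seg 3: left by d1 = 2/3 → (-2/3, -34/3)
  seg 4: down by d5 = 8 → (-2/3, -58/3)
  seg 5: left by d2 = 8/3 → (-10/3, -58/3)
  seg 6: up by d7 = 104/3 → (-10/3, 46/3)
  seg 7: up by d1 = 2/3 → (-10/3, 16)
  seg 8: up by d10 = 200/3 → (-10/3, 248/3)
  seg 9: down by d2 = 8/3 → (-10/3, 80)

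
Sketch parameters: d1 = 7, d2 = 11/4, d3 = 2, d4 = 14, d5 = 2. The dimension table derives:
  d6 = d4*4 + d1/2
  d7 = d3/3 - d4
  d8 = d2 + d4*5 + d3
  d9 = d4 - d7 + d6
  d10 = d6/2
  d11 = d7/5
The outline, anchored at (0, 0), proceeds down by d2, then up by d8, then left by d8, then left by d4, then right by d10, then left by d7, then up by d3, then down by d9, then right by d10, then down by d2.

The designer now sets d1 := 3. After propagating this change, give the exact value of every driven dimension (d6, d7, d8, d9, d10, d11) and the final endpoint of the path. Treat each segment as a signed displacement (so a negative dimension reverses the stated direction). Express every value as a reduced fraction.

Apply edit: d1 := 3
  d6 = d4*4 + d1/2 = 115/2
  d7 = d3/3 - d4 = -40/3
  d8 = d2 + d4*5 + d3 = 299/4
  d9 = d4 - d7 + d6 = 509/6
  d10 = d6/2 = 115/4
  d11 = d7/5 = -8/3
Walk from origin (0, 0):
  seg 1: down by d2 = 11/4 → (0, -11/4)
  seg 2: up by d8 = 299/4 → (0, 72)
  seg 3: left by d8 = 299/4 → (-299/4, 72)
  seg 4: left by d4 = 14 → (-355/4, 72)
  seg 5: right by d10 = 115/4 → (-60, 72)
  seg 6: left by d7 = -40/3 → (-140/3, 72)
  seg 7: up by d3 = 2 → (-140/3, 74)
  seg 8: down by d9 = 509/6 → (-140/3, -65/6)
  seg 9: right by d10 = 115/4 → (-215/12, -65/6)
  seg 10: down by d2 = 11/4 → (-215/12, -163/12)

d6 = 115/2
d7 = -40/3
d8 = 299/4
d9 = 509/6
d10 = 115/4
d11 = -8/3
endpoint = (-215/12, -163/12)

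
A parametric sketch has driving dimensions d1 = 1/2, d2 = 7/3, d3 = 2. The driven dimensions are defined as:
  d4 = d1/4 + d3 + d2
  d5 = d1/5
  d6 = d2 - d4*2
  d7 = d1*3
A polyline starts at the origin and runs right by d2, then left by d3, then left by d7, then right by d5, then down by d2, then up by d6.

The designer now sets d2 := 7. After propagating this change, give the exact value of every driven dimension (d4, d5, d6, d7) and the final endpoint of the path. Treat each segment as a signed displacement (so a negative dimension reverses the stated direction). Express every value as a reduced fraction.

Apply edit: d2 := 7
  d4 = d1/4 + d3 + d2 = 73/8
  d5 = d1/5 = 1/10
  d6 = d2 - d4*2 = -45/4
  d7 = d1*3 = 3/2
Walk from origin (0, 0):
  seg 1: right by d2 = 7 → (7, 0)
  seg 2: left by d3 = 2 → (5, 0)
  seg 3: left by d7 = 3/2 → (7/2, 0)
  seg 4: right by d5 = 1/10 → (18/5, 0)
  seg 5: down by d2 = 7 → (18/5, -7)
  seg 6: up by d6 = -45/4 → (18/5, -73/4)

d4 = 73/8
d5 = 1/10
d6 = -45/4
d7 = 3/2
endpoint = (18/5, -73/4)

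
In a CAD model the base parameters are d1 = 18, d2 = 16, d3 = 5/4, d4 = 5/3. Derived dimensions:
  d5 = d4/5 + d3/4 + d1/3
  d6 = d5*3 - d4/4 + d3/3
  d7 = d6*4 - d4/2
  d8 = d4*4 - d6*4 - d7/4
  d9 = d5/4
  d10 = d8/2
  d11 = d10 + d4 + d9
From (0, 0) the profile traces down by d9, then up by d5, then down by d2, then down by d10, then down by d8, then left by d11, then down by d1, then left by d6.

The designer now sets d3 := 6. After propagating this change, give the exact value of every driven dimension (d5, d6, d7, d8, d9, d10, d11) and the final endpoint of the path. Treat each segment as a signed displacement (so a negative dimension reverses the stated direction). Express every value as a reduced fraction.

Apply edit: d3 := 6
  d5 = d4/5 + d3/4 + d1/3 = 47/6
  d6 = d5*3 - d4/4 + d3/3 = 301/12
  d7 = d6*4 - d4/2 = 199/2
  d8 = d4*4 - d6*4 - d7/4 = -2845/24
  d9 = d5/4 = 47/24
  d10 = d8/2 = -2845/48
  d11 = d10 + d4 + d9 = -2671/48
Walk from origin (0, 0):
  seg 1: down by d9 = 47/24 → (0, -47/24)
  seg 2: up by d5 = 47/6 → (0, 47/8)
  seg 3: down by d2 = 16 → (0, -81/8)
  seg 4: down by d10 = -2845/48 → (0, 2359/48)
  seg 5: down by d8 = -2845/24 → (0, 2683/16)
  seg 6: left by d11 = -2671/48 → (2671/48, 2683/16)
  seg 7: down by d1 = 18 → (2671/48, 2395/16)
  seg 8: left by d6 = 301/12 → (489/16, 2395/16)

d5 = 47/6
d6 = 301/12
d7 = 199/2
d8 = -2845/24
d9 = 47/24
d10 = -2845/48
d11 = -2671/48
endpoint = (489/16, 2395/16)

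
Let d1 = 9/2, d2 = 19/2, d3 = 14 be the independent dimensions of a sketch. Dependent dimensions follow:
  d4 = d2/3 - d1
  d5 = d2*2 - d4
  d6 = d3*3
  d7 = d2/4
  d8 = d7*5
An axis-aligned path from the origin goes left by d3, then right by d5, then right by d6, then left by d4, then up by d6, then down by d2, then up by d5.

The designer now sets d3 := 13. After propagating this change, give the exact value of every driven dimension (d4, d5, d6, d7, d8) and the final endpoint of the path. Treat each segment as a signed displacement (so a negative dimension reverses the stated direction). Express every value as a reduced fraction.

d4 = -4/3
d5 = 61/3
d6 = 39
d7 = 19/8
d8 = 95/8
endpoint = (143/3, 299/6)

Apply edit: d3 := 13
  d4 = d2/3 - d1 = -4/3
  d5 = d2*2 - d4 = 61/3
  d6 = d3*3 = 39
  d7 = d2/4 = 19/8
  d8 = d7*5 = 95/8
Walk from origin (0, 0):
  seg 1: left by d3 = 13 → (-13, 0)
  seg 2: right by d5 = 61/3 → (22/3, 0)
  seg 3: right by d6 = 39 → (139/3, 0)
  seg 4: left by d4 = -4/3 → (143/3, 0)
  seg 5: up by d6 = 39 → (143/3, 39)
  seg 6: down by d2 = 19/2 → (143/3, 59/2)
  seg 7: up by d5 = 61/3 → (143/3, 299/6)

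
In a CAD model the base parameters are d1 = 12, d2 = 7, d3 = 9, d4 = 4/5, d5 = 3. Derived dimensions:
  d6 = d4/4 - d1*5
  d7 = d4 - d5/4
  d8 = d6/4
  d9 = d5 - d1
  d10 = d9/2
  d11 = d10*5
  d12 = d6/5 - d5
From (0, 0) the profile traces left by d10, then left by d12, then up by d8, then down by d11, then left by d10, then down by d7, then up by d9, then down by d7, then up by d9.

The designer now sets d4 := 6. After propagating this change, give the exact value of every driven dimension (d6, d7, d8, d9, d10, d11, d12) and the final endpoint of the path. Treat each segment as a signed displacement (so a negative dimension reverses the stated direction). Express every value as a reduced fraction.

d6 = -117/2
d7 = 21/4
d8 = -117/8
d9 = -9
d10 = -9/2
d11 = -45/2
d12 = -147/10
endpoint = (237/10, -165/8)

Apply edit: d4 := 6
  d6 = d4/4 - d1*5 = -117/2
  d7 = d4 - d5/4 = 21/4
  d8 = d6/4 = -117/8
  d9 = d5 - d1 = -9
  d10 = d9/2 = -9/2
  d11 = d10*5 = -45/2
  d12 = d6/5 - d5 = -147/10
Walk from origin (0, 0):
  seg 1: left by d10 = -9/2 → (9/2, 0)
  seg 2: left by d12 = -147/10 → (96/5, 0)
  seg 3: up by d8 = -117/8 → (96/5, -117/8)
  seg 4: down by d11 = -45/2 → (96/5, 63/8)
  seg 5: left by d10 = -9/2 → (237/10, 63/8)
  seg 6: down by d7 = 21/4 → (237/10, 21/8)
  seg 7: up by d9 = -9 → (237/10, -51/8)
  seg 8: down by d7 = 21/4 → (237/10, -93/8)
  seg 9: up by d9 = -9 → (237/10, -165/8)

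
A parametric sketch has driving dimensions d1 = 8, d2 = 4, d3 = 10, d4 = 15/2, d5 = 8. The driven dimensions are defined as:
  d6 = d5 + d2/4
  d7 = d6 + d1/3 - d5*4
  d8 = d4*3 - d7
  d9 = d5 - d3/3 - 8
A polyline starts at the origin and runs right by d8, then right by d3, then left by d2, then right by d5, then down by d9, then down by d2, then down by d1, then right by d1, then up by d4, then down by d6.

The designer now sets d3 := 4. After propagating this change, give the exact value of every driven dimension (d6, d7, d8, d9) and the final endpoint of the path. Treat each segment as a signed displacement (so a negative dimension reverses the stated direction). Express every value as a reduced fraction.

d6 = 9
d7 = -61/3
d8 = 257/6
d9 = -4/3
endpoint = (353/6, -73/6)

Apply edit: d3 := 4
  d6 = d5 + d2/4 = 9
  d7 = d6 + d1/3 - d5*4 = -61/3
  d8 = d4*3 - d7 = 257/6
  d9 = d5 - d3/3 - 8 = -4/3
Walk from origin (0, 0):
  seg 1: right by d8 = 257/6 → (257/6, 0)
  seg 2: right by d3 = 4 → (281/6, 0)
  seg 3: left by d2 = 4 → (257/6, 0)
  seg 4: right by d5 = 8 → (305/6, 0)
  seg 5: down by d9 = -4/3 → (305/6, 4/3)
  seg 6: down by d2 = 4 → (305/6, -8/3)
  seg 7: down by d1 = 8 → (305/6, -32/3)
  seg 8: right by d1 = 8 → (353/6, -32/3)
  seg 9: up by d4 = 15/2 → (353/6, -19/6)
  seg 10: down by d6 = 9 → (353/6, -73/6)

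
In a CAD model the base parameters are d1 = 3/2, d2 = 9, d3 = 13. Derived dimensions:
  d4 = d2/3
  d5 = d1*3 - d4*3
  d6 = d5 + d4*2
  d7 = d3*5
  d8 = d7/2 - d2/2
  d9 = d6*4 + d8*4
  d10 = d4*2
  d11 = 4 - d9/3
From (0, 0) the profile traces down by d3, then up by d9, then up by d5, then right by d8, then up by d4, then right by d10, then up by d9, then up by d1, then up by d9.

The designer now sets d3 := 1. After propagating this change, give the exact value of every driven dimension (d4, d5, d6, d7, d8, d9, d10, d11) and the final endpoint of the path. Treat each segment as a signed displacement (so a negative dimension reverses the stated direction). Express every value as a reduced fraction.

d4 = 3
d5 = -9/2
d6 = 3/2
d7 = 5
d8 = -2
d9 = -2
d10 = 6
d11 = 14/3
endpoint = (4, -7)

Apply edit: d3 := 1
  d4 = d2/3 = 3
  d5 = d1*3 - d4*3 = -9/2
  d6 = d5 + d4*2 = 3/2
  d7 = d3*5 = 5
  d8 = d7/2 - d2/2 = -2
  d9 = d6*4 + d8*4 = -2
  d10 = d4*2 = 6
  d11 = 4 - d9/3 = 14/3
Walk from origin (0, 0):
  seg 1: down by d3 = 1 → (0, -1)
  seg 2: up by d9 = -2 → (0, -3)
  seg 3: up by d5 = -9/2 → (0, -15/2)
  seg 4: right by d8 = -2 → (-2, -15/2)
  seg 5: up by d4 = 3 → (-2, -9/2)
  seg 6: right by d10 = 6 → (4, -9/2)
  seg 7: up by d9 = -2 → (4, -13/2)
  seg 8: up by d1 = 3/2 → (4, -5)
  seg 9: up by d9 = -2 → (4, -7)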